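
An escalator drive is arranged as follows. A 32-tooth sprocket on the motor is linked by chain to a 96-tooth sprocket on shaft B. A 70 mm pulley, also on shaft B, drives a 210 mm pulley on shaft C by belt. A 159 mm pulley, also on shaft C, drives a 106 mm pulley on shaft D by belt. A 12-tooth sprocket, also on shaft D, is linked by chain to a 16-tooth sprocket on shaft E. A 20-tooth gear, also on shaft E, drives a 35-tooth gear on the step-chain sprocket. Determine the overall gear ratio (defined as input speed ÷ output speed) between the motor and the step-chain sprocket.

14

Each stage contributes driven/driver: chain 96/32 = 3, belt 210/70 = 3, belt 106/159 = 0.66667, chain 16/12 = 1.3333, gear mesh 35/20 = 1.75.
Overall: 3 × 3 × 0.66667 × 1.3333 × 1.75 = 14.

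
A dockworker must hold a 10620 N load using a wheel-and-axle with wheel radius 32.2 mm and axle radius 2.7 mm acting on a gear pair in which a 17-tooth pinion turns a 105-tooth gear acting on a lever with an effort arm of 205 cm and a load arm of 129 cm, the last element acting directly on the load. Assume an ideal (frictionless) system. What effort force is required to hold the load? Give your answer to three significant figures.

Wheel-and-axle MA = R/r = 32.2/2.7 = 11.926.
Gear pair MA = 105/17 = 6.1765.
Lever MA = effort arm / load arm = 205/129 = 1.5891.
Combined ideal MA = 11.926 × 6.1765 × 1.5891 = 117.06.
Effort = load / MA = 10620 / 117.06 = 90.725 N.

90.7 N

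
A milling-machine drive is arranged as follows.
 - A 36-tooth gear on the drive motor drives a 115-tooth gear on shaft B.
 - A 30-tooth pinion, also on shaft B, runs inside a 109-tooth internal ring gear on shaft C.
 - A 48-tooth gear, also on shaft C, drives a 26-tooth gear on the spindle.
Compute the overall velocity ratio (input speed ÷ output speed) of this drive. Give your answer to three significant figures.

Each stage contributes driven/driver: gear mesh 115/36 = 3.1944, internal gear 109/30 = 3.6333, gear mesh 26/48 = 0.54167.
Overall: 3.1944 × 3.6333 × 0.54167 = 6.2868.

6.29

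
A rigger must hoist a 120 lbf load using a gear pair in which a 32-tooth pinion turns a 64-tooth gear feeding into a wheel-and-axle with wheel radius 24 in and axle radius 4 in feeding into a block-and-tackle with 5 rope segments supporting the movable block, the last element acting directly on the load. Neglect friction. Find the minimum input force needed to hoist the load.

2 lbf

Gear pair MA = 64/32 = 2.
Wheel-and-axle MA = R/r = 24/4 = 6.
Block-and-tackle MA = number of supporting rope parts = 5.
Combined ideal MA = 2 × 6 × 5 = 60.
Effort = load / MA = 120 / 60 = 2 lbf.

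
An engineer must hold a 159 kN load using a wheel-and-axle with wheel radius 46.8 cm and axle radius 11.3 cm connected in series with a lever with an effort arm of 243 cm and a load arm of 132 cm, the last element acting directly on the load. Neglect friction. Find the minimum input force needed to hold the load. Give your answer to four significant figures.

20.85 kN

Wheel-and-axle MA = R/r = 46.8/11.3 = 4.1416.
Lever MA = effort arm / load arm = 243/132 = 1.8409.
Combined ideal MA = 4.1416 × 1.8409 = 7.6243.
Effort = load / MA = 159 / 7.6243 = 20.854 kN.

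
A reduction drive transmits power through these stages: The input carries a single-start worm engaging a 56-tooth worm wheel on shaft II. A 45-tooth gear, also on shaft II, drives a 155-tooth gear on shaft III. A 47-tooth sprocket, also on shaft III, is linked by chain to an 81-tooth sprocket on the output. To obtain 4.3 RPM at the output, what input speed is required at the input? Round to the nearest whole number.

Overall ratio R = 56 × 3.4444 × 1.7234 = 332.43.
Required input speed = output speed × R = 4.3 × 332.43 = 1429.4 RPM.

1429 RPM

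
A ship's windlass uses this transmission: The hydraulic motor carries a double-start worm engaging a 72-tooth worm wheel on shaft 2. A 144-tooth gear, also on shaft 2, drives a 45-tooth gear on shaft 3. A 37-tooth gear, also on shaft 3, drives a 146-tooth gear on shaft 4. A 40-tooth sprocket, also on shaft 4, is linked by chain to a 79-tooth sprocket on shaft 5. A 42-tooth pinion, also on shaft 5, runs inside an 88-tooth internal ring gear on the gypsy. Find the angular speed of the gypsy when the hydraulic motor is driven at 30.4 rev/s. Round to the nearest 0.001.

worm 72/2 = 36 → 30.4/36 = 0.84444 rev/s
gear mesh 45/144 = 0.3125 → 0.84444/0.3125 = 2.7022 rev/s
gear mesh 146/37 = 3.9459 → 2.7022/3.9459 = 0.68481 rev/s
chain 79/40 = 1.975 → 0.68481/1.975 = 0.34674 rev/s
internal gear 88/42 = 2.0952 → 0.34674/2.0952 = 0.16549 rev/s

0.165 rev/s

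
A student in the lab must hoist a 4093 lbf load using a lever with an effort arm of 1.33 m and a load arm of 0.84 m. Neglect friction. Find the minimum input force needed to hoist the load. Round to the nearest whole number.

Lever MA = effort arm / load arm = 1.33/0.84 = 1.5833.
Effort = load / MA = 4093 / 1.5833 = 2585.1 lbf.

2585 lbf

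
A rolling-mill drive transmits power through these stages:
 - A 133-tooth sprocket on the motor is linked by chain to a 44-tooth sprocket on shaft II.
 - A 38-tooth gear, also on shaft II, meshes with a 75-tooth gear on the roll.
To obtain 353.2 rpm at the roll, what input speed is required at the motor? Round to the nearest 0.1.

230.6 rpm

Overall ratio R = 0.33083 × 1.9737 = 0.65295.
Required input speed = output speed × R = 353.2 × 0.65295 = 230.62 rpm.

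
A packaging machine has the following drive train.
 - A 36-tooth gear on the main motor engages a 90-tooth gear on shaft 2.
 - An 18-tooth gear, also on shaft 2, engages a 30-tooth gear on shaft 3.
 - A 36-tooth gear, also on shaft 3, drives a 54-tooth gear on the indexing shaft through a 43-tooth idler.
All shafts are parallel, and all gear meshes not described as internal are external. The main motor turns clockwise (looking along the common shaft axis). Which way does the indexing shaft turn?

the main motor → shaft 2: external mesh, 1 reversal → CCW.
shaft 2 → shaft 3: external mesh, 1 reversal → CW.
shaft 3 → the indexing shaft: driver → idler → driven is 2 external meshes, 2 reversals → CW.
4 reversals in total — an even number — so the indexing shaft turns the same way as the main motor.

clockwise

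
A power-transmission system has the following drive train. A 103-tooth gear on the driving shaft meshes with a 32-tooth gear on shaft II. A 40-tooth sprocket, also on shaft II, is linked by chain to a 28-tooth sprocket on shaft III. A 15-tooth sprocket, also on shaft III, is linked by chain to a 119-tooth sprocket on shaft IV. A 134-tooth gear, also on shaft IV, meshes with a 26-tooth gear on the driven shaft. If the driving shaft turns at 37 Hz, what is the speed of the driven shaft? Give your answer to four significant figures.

Gear mesh: ratio = 32/103 = 0.31068, so shaft II turns at 37 / 0.31068 = 119.09 Hz.
Chain: ratio = 28/40 = 0.7, so shaft III turns at 119.09 / 0.7 = 170.13 Hz.
Chain: ratio = 119/15 = 7.9333, so shaft IV turns at 170.13 / 7.9333 = 21.445 Hz.
Gear mesh: ratio = 26/134 = 0.19403, so the driven shaft turns at 21.445 / 0.19403 = 110.53 Hz.

110.5 Hz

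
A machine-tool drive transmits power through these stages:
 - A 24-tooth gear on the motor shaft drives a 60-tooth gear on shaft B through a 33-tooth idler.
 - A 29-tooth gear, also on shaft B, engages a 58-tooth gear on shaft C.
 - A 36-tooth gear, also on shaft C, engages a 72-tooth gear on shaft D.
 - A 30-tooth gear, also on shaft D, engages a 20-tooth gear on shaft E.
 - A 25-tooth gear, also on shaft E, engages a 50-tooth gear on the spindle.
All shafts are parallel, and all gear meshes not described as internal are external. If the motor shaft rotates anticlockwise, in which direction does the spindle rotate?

the motor shaft → shaft B: driver → idler → driven is 2 external meshes, 2 reversals → CCW.
shaft B → shaft C: external mesh, 1 reversal → CW.
shaft C → shaft D: external mesh, 1 reversal → CCW.
shaft D → shaft E: external mesh, 1 reversal → CW.
shaft E → the spindle: external mesh, 1 reversal → CCW.
6 reversals in total — an even number — so the spindle turns the same way as the motor shaft.

anticlockwise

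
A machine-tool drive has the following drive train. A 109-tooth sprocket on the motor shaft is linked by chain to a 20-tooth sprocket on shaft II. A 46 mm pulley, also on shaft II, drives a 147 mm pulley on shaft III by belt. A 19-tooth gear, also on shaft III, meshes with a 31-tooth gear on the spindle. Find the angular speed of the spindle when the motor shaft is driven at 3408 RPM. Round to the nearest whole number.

3562 RPM

the motor shaft → shaft II (chain, 20/109): 3408 ÷ 0.18349 = 18574 RPM
shaft II → shaft III (belt, 147/46): 18574 ÷ 3.1957 = 5812.1 RPM
shaft III → the spindle (gear mesh, 31/19): 5812.1 ÷ 1.6316 = 3562.3 RPM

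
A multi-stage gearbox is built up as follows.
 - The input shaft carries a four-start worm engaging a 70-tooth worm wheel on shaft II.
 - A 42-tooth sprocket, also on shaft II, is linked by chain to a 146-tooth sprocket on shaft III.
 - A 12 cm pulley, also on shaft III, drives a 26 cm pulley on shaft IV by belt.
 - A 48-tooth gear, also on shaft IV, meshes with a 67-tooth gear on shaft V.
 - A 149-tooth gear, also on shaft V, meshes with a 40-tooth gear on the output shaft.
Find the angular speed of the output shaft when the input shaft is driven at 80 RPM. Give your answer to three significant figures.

1.62 RPM

Worm: ratio = 70/4 = 17.5, so shaft II turns at 80 / 17.5 = 4.5714 RPM.
Chain: ratio = 146/42 = 3.4762, so shaft III turns at 4.5714 / 3.4762 = 1.3151 RPM.
Belt: ratio = 26/12 = 2.1667, so shaft IV turns at 1.3151 / 2.1667 = 0.60695 RPM.
Gear mesh: ratio = 67/48 = 1.3958, so shaft V turns at 0.60695 / 1.3958 = 0.43483 RPM.
Gear mesh: ratio = 40/149 = 0.26846, so the output shaft turns at 0.43483 / 0.26846 = 1.6198 RPM.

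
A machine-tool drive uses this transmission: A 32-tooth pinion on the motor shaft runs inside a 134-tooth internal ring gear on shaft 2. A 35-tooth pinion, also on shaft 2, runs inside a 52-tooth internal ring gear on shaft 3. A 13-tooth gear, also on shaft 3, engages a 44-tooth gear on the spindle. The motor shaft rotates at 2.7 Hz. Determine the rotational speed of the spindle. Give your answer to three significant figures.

0.128 Hz

internal gear 134/32 = 4.1875 → 2.7/4.1875 = 0.64478 Hz
internal gear 52/35 = 1.4857 → 0.64478/1.4857 = 0.43398 Hz
gear mesh 44/13 = 3.3846 → 0.43398/3.3846 = 0.12822 Hz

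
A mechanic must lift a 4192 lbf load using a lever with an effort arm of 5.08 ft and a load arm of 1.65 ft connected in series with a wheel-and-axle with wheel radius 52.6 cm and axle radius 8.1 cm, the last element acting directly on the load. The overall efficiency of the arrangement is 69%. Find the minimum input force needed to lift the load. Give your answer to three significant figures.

Lever MA = effort arm / load arm = 5.08/1.65 = 3.0788.
Wheel-and-axle MA = R/r = 52.6/8.1 = 6.4938.
Combined ideal MA = 3.0788 × 6.4938 = 19.993.
Actual MA = 19.993 × 0.69 = 13.795.
Effort = load / actual MA = 4192 / 13.795 = 303.87 lbf.

304 lbf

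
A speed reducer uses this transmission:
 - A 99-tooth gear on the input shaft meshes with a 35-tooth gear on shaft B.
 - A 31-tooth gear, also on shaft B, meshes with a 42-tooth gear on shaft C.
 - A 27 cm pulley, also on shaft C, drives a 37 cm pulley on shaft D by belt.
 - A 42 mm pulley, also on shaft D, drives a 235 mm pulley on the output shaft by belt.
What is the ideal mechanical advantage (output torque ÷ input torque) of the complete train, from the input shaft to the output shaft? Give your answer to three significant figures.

3.67

Each stage contributes driven/driver: gear mesh 35/99 = 0.35354, gear mesh 42/31 = 1.3548, belt 37/27 = 1.3704, belt 235/42 = 5.5952.
Overall: 0.35354 × 1.3548 × 1.3704 × 5.5952 = 3.6726.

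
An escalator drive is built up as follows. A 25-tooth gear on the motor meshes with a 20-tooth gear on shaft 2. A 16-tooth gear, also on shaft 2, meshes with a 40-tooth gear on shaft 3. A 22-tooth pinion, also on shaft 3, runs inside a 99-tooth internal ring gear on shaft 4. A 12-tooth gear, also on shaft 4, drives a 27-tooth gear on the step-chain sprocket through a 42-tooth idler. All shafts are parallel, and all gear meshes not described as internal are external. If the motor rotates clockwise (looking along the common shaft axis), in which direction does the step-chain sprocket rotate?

clockwise

the motor → shaft 2: external mesh, 1 reversal → CCW.
shaft 2 → shaft 3: external mesh, 1 reversal → CW.
shaft 3 → shaft 4: internal mesh, same direction → CW.
shaft 4 → the step-chain sprocket: driver → idler → driven is 2 external meshes, 2 reversals → CW.
4 reversals in total — an even number — so the step-chain sprocket turns the same way as the motor.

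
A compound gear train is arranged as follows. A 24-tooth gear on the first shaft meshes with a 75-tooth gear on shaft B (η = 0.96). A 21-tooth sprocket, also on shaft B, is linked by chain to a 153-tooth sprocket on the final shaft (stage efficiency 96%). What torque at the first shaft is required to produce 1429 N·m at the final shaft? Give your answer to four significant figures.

Overall ratio R = 3.125 × 7.2857 = 22.768; overall efficiency η = 0.96 × 0.96 = 0.9216.
Input torque = output torque / (R × η) = 1429 / (22.768 × 0.9216) = 68.103 N·m.

68.10 N·m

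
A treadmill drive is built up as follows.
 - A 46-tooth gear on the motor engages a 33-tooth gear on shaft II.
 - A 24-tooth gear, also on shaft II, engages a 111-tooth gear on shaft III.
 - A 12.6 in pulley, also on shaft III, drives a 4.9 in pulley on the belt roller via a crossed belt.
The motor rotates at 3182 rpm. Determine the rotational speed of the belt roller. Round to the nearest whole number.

2466 rpm

the motor → shaft II (gear mesh, 33/46): 3182 ÷ 0.71739 = 4435.5 rpm
shaft II → shaft III (gear mesh, 111/24): 4435.5 ÷ 4.625 = 959.03 rpm
shaft III → the belt roller (belt, 4.9/12.6): 959.03 ÷ 0.38889 = 2466.1 rpm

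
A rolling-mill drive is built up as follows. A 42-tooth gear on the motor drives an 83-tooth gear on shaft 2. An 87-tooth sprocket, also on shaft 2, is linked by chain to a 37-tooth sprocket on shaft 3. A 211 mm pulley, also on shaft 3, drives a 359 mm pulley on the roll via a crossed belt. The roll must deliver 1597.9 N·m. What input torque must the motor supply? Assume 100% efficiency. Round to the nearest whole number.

Overall ratio R = 1.9762 × 0.42529 × 1.7014 = 1.43.
Input torque = output torque / R = 1597.9 / 1.43 = 1117.4 N·m.

1117 N·m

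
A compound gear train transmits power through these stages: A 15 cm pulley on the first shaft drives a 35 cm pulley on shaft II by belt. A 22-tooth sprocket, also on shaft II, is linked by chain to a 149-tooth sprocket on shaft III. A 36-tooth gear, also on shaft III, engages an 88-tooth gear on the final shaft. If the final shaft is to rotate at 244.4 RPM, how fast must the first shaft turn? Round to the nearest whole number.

Overall ratio R = 2.3333 × 6.7727 × 2.4444 = 38.63.
Required input speed = output speed × R = 244.4 × 38.63 = 9441.1 RPM.

9441 RPM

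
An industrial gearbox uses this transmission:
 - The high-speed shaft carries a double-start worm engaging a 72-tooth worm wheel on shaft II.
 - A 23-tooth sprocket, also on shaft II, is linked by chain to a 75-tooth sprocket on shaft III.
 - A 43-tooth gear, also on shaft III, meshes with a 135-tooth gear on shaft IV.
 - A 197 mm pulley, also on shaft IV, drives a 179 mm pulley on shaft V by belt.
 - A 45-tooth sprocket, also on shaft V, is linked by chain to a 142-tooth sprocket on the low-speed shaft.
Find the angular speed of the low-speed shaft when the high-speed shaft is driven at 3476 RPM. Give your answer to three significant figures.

3.29 RPM

the high-speed shaft → shaft II (worm, 72/2): 3476 ÷ 36 = 96.556 RPM
shaft II → shaft III (chain, 75/23): 96.556 ÷ 3.2609 = 29.61 RPM
shaft III → shaft IV (gear mesh, 135/43): 29.61 ÷ 3.1395 = 9.4315 RPM
shaft IV → shaft V (belt, 179/197): 9.4315 ÷ 0.90863 = 10.38 RPM
shaft V → the low-speed shaft (chain, 142/45): 10.38 ÷ 3.1556 = 3.2894 RPM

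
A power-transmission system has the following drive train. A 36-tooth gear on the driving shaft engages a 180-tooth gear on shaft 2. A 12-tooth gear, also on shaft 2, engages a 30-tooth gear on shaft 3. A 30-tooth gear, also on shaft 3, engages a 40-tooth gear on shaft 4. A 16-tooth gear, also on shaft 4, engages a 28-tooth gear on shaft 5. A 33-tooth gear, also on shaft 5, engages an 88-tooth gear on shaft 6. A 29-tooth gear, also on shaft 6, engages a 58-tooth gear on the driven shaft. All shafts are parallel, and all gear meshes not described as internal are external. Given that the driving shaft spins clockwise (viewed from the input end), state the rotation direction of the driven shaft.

clockwise

the driving shaft → shaft 2: external mesh, 1 reversal → CCW.
shaft 2 → shaft 3: external mesh, 1 reversal → CW.
shaft 3 → shaft 4: external mesh, 1 reversal → CCW.
shaft 4 → shaft 5: external mesh, 1 reversal → CW.
shaft 5 → shaft 6: external mesh, 1 reversal → CCW.
shaft 6 → the driven shaft: external mesh, 1 reversal → CW.
6 reversals in total — an even number — so the driven shaft turns the same way as the driving shaft.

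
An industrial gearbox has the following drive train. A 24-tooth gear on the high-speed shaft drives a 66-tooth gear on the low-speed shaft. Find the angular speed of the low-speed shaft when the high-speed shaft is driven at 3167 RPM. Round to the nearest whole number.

1152 RPM

Gear mesh: ratio = 66/24 = 2.75, so the low-speed shaft turns at 3167 / 2.75 = 1151.6 RPM.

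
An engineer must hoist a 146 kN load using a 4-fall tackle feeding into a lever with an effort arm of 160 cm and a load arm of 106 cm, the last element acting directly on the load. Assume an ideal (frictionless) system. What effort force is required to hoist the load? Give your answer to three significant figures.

24.2 kN

Block-and-tackle MA = number of supporting rope parts = 4.
Lever MA = effort arm / load arm = 160/106 = 1.5094.
Combined ideal MA = 4 × 1.5094 = 6.0377.
Effort = load / MA = 146 / 6.0377 = 24.181 kN.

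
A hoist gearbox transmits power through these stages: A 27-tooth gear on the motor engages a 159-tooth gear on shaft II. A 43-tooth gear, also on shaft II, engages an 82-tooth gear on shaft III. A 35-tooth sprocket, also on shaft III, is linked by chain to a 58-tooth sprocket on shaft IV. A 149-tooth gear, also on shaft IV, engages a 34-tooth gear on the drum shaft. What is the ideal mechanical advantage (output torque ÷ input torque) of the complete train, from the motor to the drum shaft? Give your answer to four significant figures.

Each stage contributes driven/driver: gear mesh 159/27 = 5.8889, gear mesh 82/43 = 1.907, chain 58/35 = 1.6571, gear mesh 34/149 = 0.22819.
Overall: 5.8889 × 1.907 × 1.6571 × 0.22819 = 4.2465.

4.247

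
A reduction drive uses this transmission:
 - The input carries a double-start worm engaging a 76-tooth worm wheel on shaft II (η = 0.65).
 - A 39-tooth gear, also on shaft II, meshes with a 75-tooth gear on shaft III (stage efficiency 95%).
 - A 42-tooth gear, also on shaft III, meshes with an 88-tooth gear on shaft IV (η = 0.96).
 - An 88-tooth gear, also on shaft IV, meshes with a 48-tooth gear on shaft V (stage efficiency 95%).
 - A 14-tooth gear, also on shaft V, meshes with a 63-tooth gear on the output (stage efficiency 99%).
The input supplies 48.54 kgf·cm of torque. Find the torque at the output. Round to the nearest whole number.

10171 kgf·cm

worm 76/2 = 38 → τ = 48.54·38·0.65 = 1198.9 kgf·cm
gear mesh 75/39 = 1.9231 → τ = 1198.9·1.9231·0.95 = 2190.4 kgf·cm
gear mesh 88/42 = 2.0952 → τ = 2190.4·2.0952·0.96 = 4405.8 kgf·cm
gear mesh 48/88 = 0.54545 → τ = 4405.8·0.54545·0.95 = 2283 kgf·cm
gear mesh 63/14 = 4.5 → τ = 2283·4.5·0.99 = 10171 kgf·cm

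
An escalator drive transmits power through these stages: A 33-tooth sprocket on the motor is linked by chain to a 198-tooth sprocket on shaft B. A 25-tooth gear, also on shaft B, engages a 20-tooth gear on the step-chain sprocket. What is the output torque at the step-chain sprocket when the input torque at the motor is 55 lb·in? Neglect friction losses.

264 lb·in

After the chain (198/33): 55 × 6 = 330 lb·in
After the gear mesh (20/25): 330 × 0.8 = 264 lb·in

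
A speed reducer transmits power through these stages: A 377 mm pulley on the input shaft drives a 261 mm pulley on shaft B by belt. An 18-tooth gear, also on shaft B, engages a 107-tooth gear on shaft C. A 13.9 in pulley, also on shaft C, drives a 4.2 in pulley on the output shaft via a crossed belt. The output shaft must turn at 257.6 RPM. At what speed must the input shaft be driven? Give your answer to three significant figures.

320 RPM

Overall ratio R = 0.69231 × 5.9444 × 0.30216 = 1.2435.
Required input speed = output speed × R = 257.6 × 1.2435 = 320.32 RPM.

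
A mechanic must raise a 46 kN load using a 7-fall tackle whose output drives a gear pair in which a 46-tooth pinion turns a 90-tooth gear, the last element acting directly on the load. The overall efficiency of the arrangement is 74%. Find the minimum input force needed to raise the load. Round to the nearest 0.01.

4.54 kN

Block-and-tackle MA = number of supporting rope parts = 7.
Gear pair MA = 90/46 = 1.9565.
Combined ideal MA = 7 × 1.9565 = 13.696.
Actual MA = 13.696 × 0.74 = 10.135.
Effort = load / actual MA = 46 / 10.135 = 4.5388 kN.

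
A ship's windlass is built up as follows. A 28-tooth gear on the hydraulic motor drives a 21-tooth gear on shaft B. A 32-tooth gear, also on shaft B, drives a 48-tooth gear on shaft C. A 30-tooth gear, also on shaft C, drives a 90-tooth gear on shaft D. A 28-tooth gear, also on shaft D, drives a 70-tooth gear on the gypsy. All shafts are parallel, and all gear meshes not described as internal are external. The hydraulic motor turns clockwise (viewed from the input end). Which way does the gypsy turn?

the hydraulic motor → shaft B: external mesh, 1 reversal → CCW.
shaft B → shaft C: external mesh, 1 reversal → CW.
shaft C → shaft D: external mesh, 1 reversal → CCW.
shaft D → the gypsy: external mesh, 1 reversal → CW.
4 reversals in total — an even number — so the gypsy turns the same way as the hydraulic motor.

clockwise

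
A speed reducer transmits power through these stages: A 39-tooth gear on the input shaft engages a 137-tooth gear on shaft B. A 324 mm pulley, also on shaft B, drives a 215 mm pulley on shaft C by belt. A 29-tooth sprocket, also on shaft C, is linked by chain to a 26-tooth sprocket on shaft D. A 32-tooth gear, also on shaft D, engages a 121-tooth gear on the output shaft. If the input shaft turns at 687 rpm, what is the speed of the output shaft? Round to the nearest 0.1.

Gear mesh: ratio = 137/39 = 3.5128, so shaft B turns at 687 / 3.5128 = 195.57 rpm.
Belt: ratio = 215/324 = 0.66358, so shaft C turns at 195.57 / 0.66358 = 294.72 rpm.
Chain: ratio = 26/29 = 0.89655, so shaft D turns at 294.72 / 0.89655 = 328.72 rpm.
Gear mesh: ratio = 121/32 = 3.7812, so the output shaft turns at 328.72 / 3.7812 = 86.935 rpm.

86.9 rpm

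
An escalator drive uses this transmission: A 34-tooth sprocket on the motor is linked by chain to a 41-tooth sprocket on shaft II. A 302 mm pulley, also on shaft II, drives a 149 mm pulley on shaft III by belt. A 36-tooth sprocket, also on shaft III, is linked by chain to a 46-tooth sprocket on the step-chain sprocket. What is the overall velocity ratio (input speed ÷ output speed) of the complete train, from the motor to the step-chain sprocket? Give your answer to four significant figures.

0.7602

Each stage contributes driven/driver: chain 41/34 = 1.2059, belt 149/302 = 0.49338, chain 46/36 = 1.2778.
Overall: 1.2059 × 0.49338 × 1.2778 = 0.76022.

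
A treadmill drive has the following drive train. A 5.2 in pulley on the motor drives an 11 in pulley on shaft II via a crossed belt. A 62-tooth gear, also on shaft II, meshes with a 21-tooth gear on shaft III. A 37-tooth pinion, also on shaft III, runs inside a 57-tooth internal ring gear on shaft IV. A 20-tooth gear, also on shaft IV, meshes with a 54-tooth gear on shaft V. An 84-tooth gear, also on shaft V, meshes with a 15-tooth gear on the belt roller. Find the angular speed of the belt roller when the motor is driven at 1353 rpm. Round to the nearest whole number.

2542 rpm

the motor → shaft II (belt, 11/5.2): 1353 ÷ 2.1154 = 639.6 rpm
shaft II → shaft III (gear mesh, 21/62): 639.6 ÷ 0.33871 = 1888.3 rpm
shaft III → shaft IV (internal gear, 57/37): 1888.3 ÷ 1.5405 = 1225.8 rpm
shaft IV → shaft V (gear mesh, 54/20): 1225.8 ÷ 2.7 = 453.99 rpm
shaft V → the belt roller (gear mesh, 15/84): 453.99 ÷ 0.17857 = 2542.3 rpm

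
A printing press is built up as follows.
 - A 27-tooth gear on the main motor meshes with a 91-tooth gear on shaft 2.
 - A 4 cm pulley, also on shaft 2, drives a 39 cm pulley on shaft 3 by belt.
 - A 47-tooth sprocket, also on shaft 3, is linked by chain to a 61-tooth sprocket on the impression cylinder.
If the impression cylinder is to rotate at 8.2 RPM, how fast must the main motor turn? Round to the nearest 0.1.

Overall ratio R = 3.3704 × 9.75 × 1.2979 = 42.65.
Required input speed = output speed × R = 8.2 × 42.65 = 349.73 RPM.

349.7 RPM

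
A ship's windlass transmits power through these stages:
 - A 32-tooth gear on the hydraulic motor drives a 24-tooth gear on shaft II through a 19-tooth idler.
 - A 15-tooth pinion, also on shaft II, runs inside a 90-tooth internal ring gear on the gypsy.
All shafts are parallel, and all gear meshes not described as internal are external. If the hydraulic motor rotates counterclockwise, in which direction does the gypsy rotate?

the hydraulic motor → shaft II: driver → idler → driven is 2 external meshes, 2 reversals → CCW.
shaft II → the gypsy: internal mesh, same direction → CCW.
2 reversals in total — an even number — so the gypsy turns the same way as the hydraulic motor.

counterclockwise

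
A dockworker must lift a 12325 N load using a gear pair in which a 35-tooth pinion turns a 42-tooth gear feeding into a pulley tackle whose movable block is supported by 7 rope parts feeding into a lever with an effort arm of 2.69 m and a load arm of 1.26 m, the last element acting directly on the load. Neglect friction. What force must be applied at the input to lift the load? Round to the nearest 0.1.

687.3 N

Gear pair MA = 42/35 = 1.2.
Block-and-tackle MA = number of supporting rope parts = 7.
Lever MA = effort arm / load arm = 2.69/1.26 = 2.1349.
Combined ideal MA = 1.2 × 7 × 2.1349 = 17.933.
Effort = load / MA = 12325 / 17.933 = 687.27 N.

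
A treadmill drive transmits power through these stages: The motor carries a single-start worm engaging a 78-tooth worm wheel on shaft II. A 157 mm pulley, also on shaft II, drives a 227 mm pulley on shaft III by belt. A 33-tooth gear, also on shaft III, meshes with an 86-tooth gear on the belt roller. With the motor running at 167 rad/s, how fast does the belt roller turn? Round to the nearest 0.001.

worm 78/1 = 78 → 167/78 = 2.141 rad/s
belt 227/157 = 1.4459 → 2.141/1.4459 = 1.4808 rad/s
gear mesh 86/33 = 2.6061 → 1.4808/2.6061 = 0.56821 rad/s

0.568 rad/s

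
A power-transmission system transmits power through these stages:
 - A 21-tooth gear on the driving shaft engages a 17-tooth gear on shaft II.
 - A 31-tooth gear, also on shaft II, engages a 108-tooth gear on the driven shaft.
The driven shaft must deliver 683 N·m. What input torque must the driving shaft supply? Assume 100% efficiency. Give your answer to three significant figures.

Overall ratio R = 0.80952 × 3.4839 = 2.8203.
Input torque = output torque / R = 683 / 2.8203 = 242.17 N·m.

242 N·m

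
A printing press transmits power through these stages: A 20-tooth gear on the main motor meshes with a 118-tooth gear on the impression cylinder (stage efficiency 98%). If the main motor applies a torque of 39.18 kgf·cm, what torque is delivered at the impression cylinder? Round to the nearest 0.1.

gear mesh 118/20 = 5.9 → τ = 39.18·5.9·0.98 = 226.54 kgf·cm

226.5 kgf·cm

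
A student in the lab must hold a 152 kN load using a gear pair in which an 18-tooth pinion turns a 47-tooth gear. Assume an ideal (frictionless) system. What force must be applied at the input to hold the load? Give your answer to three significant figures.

Gear pair MA = 47/18 = 2.6111.
Effort = load / MA = 152 / 2.6111 = 58.213 kN.

58.2 kN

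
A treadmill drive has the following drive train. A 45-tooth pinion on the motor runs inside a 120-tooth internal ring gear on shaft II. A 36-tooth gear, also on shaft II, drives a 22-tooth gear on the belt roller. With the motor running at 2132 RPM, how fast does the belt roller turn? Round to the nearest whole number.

the motor → shaft II (internal gear, 120/45): 2132 ÷ 2.6667 = 799.5 RPM
shaft II → the belt roller (gear mesh, 22/36): 799.5 ÷ 0.61111 = 1308.3 RPM

1308 RPM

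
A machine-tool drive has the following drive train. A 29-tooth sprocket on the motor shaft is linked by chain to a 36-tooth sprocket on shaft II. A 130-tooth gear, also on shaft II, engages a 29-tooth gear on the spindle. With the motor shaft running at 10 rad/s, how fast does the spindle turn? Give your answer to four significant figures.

chain 36/29 = 1.2414 → 10/1.2414 = 8.0556 rad/s
gear mesh 29/130 = 0.22308 → 8.0556/0.22308 = 36.111 rad/s

36.11 rad/s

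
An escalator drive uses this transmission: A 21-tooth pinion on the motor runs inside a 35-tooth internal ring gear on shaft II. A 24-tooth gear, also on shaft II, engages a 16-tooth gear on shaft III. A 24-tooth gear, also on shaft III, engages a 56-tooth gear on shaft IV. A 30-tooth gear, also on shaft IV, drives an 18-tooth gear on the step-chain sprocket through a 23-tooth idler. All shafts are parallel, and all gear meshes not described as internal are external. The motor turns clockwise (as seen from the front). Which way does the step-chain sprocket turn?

the motor → shaft II: internal mesh, same direction → CW.
shaft II → shaft III: external mesh, 1 reversal → CCW.
shaft III → shaft IV: external mesh, 1 reversal → CW.
shaft IV → the step-chain sprocket: driver → idler → driven is 2 external meshes, 2 reversals → CW.
4 reversals in total — an even number — so the step-chain sprocket turns the same way as the motor.

clockwise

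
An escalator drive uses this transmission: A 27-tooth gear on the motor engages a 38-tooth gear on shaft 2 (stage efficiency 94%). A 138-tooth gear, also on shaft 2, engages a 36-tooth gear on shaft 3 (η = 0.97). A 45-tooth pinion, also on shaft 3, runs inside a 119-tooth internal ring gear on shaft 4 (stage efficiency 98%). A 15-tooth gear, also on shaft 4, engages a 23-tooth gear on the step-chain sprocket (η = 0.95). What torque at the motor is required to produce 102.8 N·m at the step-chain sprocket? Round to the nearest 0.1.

81.3 N·m

Overall ratio R = 1.4074 × 0.26087 × 2.6444 × 1.5333 = 1.4887; overall efficiency η = 0.94 × 0.97 × 0.98 × 0.95 = 0.8489.
Input torque = output torque / (R × η) = 102.8 / (1.4887 × 0.8489) = 81.345 N·m.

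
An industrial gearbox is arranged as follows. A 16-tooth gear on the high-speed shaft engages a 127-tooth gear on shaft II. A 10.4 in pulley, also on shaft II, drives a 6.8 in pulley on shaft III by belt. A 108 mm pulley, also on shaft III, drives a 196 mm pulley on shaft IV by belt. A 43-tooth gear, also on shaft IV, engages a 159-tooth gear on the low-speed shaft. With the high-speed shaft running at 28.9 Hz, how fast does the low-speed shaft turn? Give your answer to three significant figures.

0.830 Hz

the high-speed shaft → shaft II (gear mesh, 127/16): 28.9 ÷ 7.9375 = 3.6409 Hz
shaft II → shaft III (belt, 6.8/10.4): 3.6409 ÷ 0.65385 = 5.5685 Hz
shaft III → shaft IV (belt, 196/108): 5.5685 ÷ 1.8148 = 3.0684 Hz
shaft IV → the low-speed shaft (gear mesh, 159/43): 3.0684 ÷ 3.6977 = 0.82981 Hz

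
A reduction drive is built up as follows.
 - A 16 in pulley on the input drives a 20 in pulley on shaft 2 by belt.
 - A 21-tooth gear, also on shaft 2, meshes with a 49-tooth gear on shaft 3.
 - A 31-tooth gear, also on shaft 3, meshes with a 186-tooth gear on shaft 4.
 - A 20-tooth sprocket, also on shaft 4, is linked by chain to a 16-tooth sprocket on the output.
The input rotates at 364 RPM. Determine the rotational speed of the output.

26 RPM

the input → shaft 2 (belt, 20/16): 364 ÷ 1.25 = 291.2 RPM
shaft 2 → shaft 3 (gear mesh, 49/21): 291.2 ÷ 2.3333 = 124.8 RPM
shaft 3 → shaft 4 (gear mesh, 186/31): 124.8 ÷ 6 = 20.8 RPM
shaft 4 → the output (chain, 16/20): 20.8 ÷ 0.8 = 26 RPM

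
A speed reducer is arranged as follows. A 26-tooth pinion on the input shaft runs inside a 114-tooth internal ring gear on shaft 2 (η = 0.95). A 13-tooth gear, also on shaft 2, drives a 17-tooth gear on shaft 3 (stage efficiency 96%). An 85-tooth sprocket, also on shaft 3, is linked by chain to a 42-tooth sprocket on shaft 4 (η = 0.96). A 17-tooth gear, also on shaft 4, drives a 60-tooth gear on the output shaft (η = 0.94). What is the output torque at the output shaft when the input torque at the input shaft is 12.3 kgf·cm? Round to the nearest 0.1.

internal gear 114/26 = 4.3846 → τ = 12.3·4.3846·0.95 = 51.234 kgf·cm
gear mesh 17/13 = 1.3077 → τ = 51.234·1.3077·0.96 = 64.319 kgf·cm
chain 42/85 = 0.49412 → τ = 64.319·0.49412·0.96 = 30.51 kgf·cm
gear mesh 60/17 = 3.5294 → τ = 30.51·3.5294·0.94 = 101.22 kgf·cm

101.2 kgf·cm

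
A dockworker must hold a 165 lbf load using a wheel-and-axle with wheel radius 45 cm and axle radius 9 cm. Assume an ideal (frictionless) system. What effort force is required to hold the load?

Wheel-and-axle MA = R/r = 45/9 = 5.
Effort = load / MA = 165 / 5 = 33 lbf.

33 lbf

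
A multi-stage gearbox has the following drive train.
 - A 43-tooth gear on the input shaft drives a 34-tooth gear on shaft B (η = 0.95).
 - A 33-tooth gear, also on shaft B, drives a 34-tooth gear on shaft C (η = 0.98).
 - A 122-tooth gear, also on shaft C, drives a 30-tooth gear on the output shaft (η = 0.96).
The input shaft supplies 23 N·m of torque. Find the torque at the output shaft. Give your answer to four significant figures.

4.118 N·m

After the gear mesh (34/43): 23 × 0.7907 × 0.95 = 17.277 N·m
After the gear mesh (34/33): 17.277 × 1.0303 × 0.98 = 17.444 N·m
After the gear mesh (30/122): 17.444 × 0.2459 × 0.96 = 4.118 N·m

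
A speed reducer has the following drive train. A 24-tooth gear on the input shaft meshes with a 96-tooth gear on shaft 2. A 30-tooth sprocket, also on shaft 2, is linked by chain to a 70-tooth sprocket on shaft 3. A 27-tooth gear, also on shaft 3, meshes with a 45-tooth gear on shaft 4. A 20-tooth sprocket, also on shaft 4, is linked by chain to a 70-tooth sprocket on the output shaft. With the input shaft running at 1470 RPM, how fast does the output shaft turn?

Gear mesh: ratio = 96/24 = 4, so shaft 2 turns at 1470 / 4 = 367.5 RPM.
Chain: ratio = 70/30 = 2.3333, so shaft 3 turns at 367.5 / 2.3333 = 157.5 RPM.
Gear mesh: ratio = 45/27 = 1.6667, so shaft 4 turns at 157.5 / 1.6667 = 94.5 RPM.
Chain: ratio = 70/20 = 3.5, so the output shaft turns at 94.5 / 3.5 = 27 RPM.

27 RPM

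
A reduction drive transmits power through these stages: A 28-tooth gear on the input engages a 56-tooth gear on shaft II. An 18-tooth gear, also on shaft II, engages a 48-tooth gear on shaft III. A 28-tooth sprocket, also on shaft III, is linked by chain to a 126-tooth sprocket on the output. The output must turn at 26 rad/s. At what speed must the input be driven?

Overall ratio R = 2 × 2.6667 × 4.5 = 24.
Required input speed = output speed × R = 26 × 24 = 624 rad/s.

624 rad/s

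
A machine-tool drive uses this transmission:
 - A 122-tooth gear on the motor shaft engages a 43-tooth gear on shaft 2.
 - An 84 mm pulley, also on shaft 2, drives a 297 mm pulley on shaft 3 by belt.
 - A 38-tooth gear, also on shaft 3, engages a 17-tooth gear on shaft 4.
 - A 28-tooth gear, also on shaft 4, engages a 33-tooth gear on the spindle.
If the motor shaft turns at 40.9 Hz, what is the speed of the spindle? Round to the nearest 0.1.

62.2 Hz

gear mesh 43/122 = 0.35246 → 40.9/0.35246 = 116.04 Hz
belt 297/84 = 3.5357 → 116.04/3.5357 = 32.82 Hz
gear mesh 17/38 = 0.44737 → 32.82/0.44737 = 73.362 Hz
gear mesh 33/28 = 1.1786 → 73.362/1.1786 = 62.247 Hz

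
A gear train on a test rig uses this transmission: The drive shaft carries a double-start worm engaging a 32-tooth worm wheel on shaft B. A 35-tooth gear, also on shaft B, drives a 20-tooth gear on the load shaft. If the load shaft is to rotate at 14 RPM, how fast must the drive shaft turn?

Overall ratio R = 16 × 0.57143 = 9.1429.
Required input speed = output speed × R = 14 × 9.1429 = 128 RPM.

128 RPM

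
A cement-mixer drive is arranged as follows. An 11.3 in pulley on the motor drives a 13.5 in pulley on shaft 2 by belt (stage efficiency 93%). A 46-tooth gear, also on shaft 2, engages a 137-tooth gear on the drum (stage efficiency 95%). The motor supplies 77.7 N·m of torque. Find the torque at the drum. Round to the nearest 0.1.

244.3 N·m

Belt: ratio = 13.5/11.3 = 1.1947; torque at shaft 2 = 77.7 × 1.1947 × 0.93 = 86.33 N·m.
Gear mesh: ratio = 137/46 = 2.9783; torque at the drum = 86.33 × 2.9783 × 0.95 = 244.26 N·m.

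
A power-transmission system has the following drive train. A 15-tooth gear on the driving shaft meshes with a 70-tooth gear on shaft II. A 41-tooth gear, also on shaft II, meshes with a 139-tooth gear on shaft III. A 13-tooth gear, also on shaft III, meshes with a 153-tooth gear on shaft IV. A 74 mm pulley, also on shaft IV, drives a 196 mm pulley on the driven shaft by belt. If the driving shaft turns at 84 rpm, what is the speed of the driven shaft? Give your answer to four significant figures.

Gear mesh: ratio = 70/15 = 4.6667, so shaft II turns at 84 / 4.6667 = 18 rpm.
Gear mesh: ratio = 139/41 = 3.3902, so shaft III turns at 18 / 3.3902 = 5.3094 rpm.
Gear mesh: ratio = 153/13 = 11.769, so shaft IV turns at 5.3094 / 11.769 = 0.45112 rpm.
Belt: ratio = 196/74 = 2.6486, so the driven shaft turns at 0.45112 / 2.6486 = 0.17032 rpm.

0.1703 rpm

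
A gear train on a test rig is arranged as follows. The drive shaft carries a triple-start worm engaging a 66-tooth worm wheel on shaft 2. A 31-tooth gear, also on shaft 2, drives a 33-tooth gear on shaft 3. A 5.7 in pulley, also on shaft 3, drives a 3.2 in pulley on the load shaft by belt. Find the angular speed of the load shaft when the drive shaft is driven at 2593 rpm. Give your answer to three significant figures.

worm 66/3 = 22 → 2593/22 = 117.86 rpm
gear mesh 33/31 = 1.0645 → 117.86/1.0645 = 110.72 rpm
belt 3.2/5.7 = 0.5614 → 110.72/0.5614 = 197.22 rpm

197 rpm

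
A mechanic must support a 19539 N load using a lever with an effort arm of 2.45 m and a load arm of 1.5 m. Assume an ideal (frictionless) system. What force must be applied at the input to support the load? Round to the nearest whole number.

Lever MA = effort arm / load arm = 2.45/1.5 = 1.6333.
Effort = load / MA = 19539 / 1.6333 = 11963 N.

11963 N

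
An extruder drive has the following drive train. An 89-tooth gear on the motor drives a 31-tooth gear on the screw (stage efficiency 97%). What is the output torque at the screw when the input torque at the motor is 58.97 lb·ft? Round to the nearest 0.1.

19.9 lb·ft

Gear mesh: ratio = 31/89 = 0.34831; torque at the screw = 58.97 × 0.34831 × 0.97 = 19.924 lb·ft.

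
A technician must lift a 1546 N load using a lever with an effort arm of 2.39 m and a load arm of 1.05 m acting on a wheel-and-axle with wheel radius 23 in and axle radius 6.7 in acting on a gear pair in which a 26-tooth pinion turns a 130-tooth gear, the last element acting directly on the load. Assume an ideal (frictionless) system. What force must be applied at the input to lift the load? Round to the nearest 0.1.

39.6 N

Lever MA = effort arm / load arm = 2.39/1.05 = 2.2762.
Wheel-and-axle MA = R/r = 23/6.7 = 3.4328.
Gear pair MA = 130/26 = 5.
Combined ideal MA = 2.2762 × 3.4328 × 5 = 39.069.
Effort = load / MA = 1546 / 39.069 = 39.571 N.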